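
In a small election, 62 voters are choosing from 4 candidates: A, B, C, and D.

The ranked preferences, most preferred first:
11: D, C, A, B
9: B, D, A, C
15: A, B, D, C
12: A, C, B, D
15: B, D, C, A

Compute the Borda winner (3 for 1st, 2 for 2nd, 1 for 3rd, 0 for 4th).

A: 11×1 + 9×1 + 15×3 + 12×3 + 15×0 = 101
B: 11×0 + 9×3 + 15×2 + 12×1 + 15×3 = 114
C: 11×2 + 9×0 + 15×0 + 12×2 + 15×1 = 61
D: 11×3 + 9×2 + 15×1 + 12×0 + 15×2 = 96

B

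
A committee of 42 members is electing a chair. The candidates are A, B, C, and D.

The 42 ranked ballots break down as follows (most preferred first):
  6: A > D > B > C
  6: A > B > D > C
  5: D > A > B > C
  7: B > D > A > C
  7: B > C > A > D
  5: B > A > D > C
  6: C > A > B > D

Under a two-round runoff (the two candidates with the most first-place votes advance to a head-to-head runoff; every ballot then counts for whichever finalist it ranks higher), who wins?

Round 1 first-place votes: A 12, B 19, C 6, D 5. B and A advance.
Runoff: B is ranked above A on 19 ballots, A above B on 23.

A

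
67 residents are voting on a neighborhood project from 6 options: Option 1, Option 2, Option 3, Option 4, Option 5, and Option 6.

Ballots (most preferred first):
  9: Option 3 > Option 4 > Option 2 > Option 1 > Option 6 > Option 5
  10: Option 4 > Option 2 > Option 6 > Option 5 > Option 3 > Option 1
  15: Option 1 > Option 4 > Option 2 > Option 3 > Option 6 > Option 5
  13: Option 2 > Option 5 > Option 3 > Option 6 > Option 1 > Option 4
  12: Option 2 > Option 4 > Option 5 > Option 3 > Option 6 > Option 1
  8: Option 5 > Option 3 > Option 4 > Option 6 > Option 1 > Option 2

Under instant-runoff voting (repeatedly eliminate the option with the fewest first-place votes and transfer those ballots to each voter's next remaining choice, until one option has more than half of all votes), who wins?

Option 2

Round 1: Option 1 15, Option 2 25, Option 3 9, Option 4 10, Option 5 8, Option 6 0. Option 6 eliminated.
Round 2: Option 1 15, Option 2 25, Option 3 9, Option 4 10, Option 5 8. Option 5 eliminated.
Round 3: Option 1 15, Option 2 25, Option 3 17, Option 4 10. Option 4 eliminated.
Round 4: Option 1 15, Option 2 35, Option 3 17. Option 2 has a majority (≥34).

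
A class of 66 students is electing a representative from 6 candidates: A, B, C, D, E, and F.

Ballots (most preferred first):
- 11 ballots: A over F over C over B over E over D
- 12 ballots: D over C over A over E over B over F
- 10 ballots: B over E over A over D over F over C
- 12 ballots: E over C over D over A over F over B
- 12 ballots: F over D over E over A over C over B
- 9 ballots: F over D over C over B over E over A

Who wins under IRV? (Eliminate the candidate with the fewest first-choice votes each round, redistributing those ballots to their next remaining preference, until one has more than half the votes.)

E

Round 1: A 11, B 10, C 0, D 12, E 12, F 21. C eliminated.
Round 2: A 11, B 10, D 12, E 12, F 21. B eliminated.
Round 3: A 11, D 12, E 22, F 21. A eliminated.
Round 4: D 12, E 22, F 32. D eliminated.
Round 5: E 34, F 32. E has a majority (≥34).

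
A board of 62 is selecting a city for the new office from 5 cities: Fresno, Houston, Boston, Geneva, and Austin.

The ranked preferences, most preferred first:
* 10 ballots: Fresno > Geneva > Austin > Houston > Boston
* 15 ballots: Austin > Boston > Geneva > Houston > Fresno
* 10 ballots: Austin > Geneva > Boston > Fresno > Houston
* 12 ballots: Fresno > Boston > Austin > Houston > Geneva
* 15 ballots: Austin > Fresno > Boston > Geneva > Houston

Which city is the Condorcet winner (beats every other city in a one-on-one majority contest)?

Austin

Austin vs Fresno: 40–22
Austin vs Houston: 62–0
Austin vs Boston: 50–12
Austin vs Geneva: 52–10
Austin beats every other city.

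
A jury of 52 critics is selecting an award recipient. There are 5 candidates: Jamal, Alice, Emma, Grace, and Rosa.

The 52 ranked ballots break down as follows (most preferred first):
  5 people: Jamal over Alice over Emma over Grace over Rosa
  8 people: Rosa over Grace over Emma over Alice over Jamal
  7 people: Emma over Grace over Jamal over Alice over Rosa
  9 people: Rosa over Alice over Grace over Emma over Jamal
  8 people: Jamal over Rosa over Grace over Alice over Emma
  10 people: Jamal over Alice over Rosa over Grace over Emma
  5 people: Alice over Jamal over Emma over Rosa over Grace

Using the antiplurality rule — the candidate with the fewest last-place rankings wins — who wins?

Last-place votes: Jamal 17, Alice 0, Emma 18, Grace 5, Rosa 12.

Alice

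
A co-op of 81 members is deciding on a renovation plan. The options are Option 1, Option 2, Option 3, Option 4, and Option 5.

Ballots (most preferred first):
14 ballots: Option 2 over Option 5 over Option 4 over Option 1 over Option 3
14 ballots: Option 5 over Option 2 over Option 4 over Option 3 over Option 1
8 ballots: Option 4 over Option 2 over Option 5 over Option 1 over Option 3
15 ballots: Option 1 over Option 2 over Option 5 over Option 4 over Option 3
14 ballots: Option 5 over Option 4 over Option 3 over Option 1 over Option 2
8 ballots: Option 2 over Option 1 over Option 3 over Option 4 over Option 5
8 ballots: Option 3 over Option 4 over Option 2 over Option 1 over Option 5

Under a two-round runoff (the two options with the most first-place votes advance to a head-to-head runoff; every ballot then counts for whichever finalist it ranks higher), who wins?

Round 1 first-place votes: Option 1 15, Option 2 22, Option 3 8, Option 4 8, Option 5 28. Option 5 and Option 2 advance.
Runoff: Option 5 is ranked above Option 2 on 28 ballots, Option 2 above Option 5 on 53.

Option 2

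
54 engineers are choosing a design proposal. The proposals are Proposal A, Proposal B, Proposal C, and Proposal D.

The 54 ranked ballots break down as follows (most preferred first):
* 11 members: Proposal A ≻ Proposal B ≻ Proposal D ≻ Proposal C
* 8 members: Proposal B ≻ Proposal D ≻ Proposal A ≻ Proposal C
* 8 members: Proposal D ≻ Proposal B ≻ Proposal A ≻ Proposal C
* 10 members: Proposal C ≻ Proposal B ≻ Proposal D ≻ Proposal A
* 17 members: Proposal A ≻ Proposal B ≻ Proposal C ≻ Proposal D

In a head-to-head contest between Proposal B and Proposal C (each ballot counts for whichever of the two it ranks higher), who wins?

Proposal B is ranked above Proposal C on 44 ballots; Proposal C above Proposal B on 10.

Proposal B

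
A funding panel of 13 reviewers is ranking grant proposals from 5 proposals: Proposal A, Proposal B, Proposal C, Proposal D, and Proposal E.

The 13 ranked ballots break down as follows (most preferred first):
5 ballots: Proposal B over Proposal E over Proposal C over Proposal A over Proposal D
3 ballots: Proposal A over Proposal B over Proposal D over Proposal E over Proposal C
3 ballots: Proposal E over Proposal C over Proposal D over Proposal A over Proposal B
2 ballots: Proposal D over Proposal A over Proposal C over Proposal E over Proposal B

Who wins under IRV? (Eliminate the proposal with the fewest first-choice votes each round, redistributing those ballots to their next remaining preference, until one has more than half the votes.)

Proposal A

Round 1: Proposal A 3, Proposal B 5, Proposal C 0, Proposal D 2, Proposal E 3. Proposal C eliminated.
Round 2: Proposal A 3, Proposal B 5, Proposal D 2, Proposal E 3. Proposal D eliminated.
Round 3: Proposal A 5, Proposal B 5, Proposal E 3. Proposal E eliminated.
Round 4: Proposal A 8, Proposal B 5. Proposal A has a majority (≥7).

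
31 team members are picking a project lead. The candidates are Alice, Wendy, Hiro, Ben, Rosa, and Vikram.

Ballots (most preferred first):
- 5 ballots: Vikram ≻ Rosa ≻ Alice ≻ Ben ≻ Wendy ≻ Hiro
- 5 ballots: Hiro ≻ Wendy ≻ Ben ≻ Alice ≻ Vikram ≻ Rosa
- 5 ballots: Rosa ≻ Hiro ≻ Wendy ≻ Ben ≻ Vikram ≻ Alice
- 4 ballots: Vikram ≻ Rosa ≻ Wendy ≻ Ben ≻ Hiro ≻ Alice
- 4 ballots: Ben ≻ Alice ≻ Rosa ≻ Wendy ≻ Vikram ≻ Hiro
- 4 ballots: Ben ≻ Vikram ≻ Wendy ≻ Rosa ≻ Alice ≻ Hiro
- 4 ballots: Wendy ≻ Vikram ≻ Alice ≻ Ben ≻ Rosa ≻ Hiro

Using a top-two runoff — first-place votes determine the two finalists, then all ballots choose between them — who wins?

Round 1 first-place votes: Alice 0, Wendy 4, Hiro 5, Ben 8, Rosa 5, Vikram 9. Vikram and Ben advance.
Runoff: Vikram is ranked above Ben on 13 ballots, Ben above Vikram on 18.

Ben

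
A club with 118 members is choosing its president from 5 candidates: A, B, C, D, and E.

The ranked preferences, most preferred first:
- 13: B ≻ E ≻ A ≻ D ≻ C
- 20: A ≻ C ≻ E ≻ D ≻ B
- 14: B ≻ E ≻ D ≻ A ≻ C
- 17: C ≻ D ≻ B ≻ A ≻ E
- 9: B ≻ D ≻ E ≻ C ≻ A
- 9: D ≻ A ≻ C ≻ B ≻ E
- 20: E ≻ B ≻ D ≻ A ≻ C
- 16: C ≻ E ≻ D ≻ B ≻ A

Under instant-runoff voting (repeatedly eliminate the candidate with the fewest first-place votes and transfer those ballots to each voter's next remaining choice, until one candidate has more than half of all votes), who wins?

Round 1: A 20, B 36, C 33, D 9, E 20. D eliminated.
Round 2: A 29, B 36, C 33, E 20. E eliminated.
Round 3: A 29, B 56, C 33. A eliminated.
Round 4: B 56, C 62. C has a majority (≥60).

C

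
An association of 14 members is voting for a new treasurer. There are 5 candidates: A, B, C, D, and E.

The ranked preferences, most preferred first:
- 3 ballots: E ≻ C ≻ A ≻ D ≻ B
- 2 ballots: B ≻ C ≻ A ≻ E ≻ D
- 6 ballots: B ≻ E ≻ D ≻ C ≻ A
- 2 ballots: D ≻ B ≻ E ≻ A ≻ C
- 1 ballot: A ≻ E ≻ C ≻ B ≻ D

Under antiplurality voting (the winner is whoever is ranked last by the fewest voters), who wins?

Last-place votes: A 6, B 3, C 2, D 3, E 0.

E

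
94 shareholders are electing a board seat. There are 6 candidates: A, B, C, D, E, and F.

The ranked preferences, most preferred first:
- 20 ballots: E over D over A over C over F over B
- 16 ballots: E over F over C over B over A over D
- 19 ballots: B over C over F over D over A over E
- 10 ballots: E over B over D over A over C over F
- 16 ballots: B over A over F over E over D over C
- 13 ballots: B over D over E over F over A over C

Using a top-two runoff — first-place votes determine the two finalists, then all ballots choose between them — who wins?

Round 1 first-place votes: A 0, B 48, C 0, D 0, E 46, F 0. B and E advance.
Runoff: B is ranked above E on 48 ballots, E above B on 46.

B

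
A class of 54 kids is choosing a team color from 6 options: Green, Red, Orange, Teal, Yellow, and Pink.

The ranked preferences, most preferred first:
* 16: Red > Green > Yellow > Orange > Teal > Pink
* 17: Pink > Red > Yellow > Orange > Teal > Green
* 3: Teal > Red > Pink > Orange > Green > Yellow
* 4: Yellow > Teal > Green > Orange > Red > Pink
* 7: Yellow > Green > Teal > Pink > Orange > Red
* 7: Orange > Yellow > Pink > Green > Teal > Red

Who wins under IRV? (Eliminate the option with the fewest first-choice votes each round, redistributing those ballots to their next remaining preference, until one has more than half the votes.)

Round 1: Green 0, Red 16, Orange 7, Teal 3, Yellow 11, Pink 17. Green eliminated.
Round 2: Red 16, Orange 7, Teal 3, Yellow 11, Pink 17. Teal eliminated.
Round 3: Red 19, Orange 7, Yellow 11, Pink 17. Orange eliminated.
Round 4: Red 19, Yellow 18, Pink 17. Pink eliminated.
Round 5: Red 36, Yellow 18. Red has a majority (≥28).

Red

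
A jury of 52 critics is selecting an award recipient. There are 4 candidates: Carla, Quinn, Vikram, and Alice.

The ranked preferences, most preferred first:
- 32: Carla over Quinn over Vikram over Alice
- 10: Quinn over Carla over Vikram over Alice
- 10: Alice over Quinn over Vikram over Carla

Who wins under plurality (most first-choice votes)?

Carla

First-place votes: Carla 32, Quinn 10, Vikram 0, Alice 10.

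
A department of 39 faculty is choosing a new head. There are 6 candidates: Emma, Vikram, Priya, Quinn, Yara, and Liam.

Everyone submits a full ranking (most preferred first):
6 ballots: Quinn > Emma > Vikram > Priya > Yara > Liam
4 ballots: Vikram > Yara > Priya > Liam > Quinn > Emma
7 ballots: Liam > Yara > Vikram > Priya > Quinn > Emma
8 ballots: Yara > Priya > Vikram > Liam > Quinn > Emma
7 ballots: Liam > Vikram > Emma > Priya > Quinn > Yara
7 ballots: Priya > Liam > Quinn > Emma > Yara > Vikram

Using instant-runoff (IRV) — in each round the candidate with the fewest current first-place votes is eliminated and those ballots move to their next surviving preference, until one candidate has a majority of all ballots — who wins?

Priya

Round 1: Emma 0, Vikram 4, Priya 7, Quinn 6, Yara 8, Liam 14. Emma eliminated.
Round 2: Vikram 4, Priya 7, Quinn 6, Yara 8, Liam 14. Vikram eliminated.
Round 3: Priya 7, Quinn 6, Yara 12, Liam 14. Quinn eliminated.
Round 4: Priya 13, Yara 12, Liam 14. Yara eliminated.
Round 5: Priya 25, Liam 14. Priya has a majority (≥20).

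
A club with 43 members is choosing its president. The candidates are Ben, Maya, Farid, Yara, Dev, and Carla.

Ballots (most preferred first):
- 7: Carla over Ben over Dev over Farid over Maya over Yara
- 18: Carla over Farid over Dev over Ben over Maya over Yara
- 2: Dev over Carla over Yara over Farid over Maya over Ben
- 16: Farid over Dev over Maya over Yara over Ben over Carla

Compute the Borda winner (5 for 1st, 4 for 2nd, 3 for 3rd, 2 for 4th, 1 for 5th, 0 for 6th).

Farid

Ben: 7×4 + 18×2 + 2×0 + 16×1 = 80
Maya: 7×1 + 18×1 + 2×1 + 16×3 = 75
Farid: 7×2 + 18×4 + 2×2 + 16×5 = 170
Yara: 7×0 + 18×0 + 2×3 + 16×2 = 38
Dev: 7×3 + 18×3 + 2×5 + 16×4 = 149
Carla: 7×5 + 18×5 + 2×4 + 16×0 = 133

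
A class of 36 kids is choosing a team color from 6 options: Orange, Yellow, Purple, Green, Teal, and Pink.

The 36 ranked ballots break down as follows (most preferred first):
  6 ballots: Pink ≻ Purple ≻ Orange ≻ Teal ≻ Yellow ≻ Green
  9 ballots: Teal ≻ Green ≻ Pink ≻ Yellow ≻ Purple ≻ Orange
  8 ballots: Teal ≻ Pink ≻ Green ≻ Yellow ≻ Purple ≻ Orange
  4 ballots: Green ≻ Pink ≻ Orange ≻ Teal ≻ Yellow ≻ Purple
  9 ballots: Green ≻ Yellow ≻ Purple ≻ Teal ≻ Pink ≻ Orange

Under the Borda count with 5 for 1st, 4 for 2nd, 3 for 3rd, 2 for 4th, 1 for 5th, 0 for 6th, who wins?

Orange: 6×3 + 9×0 + 8×0 + 4×3 + 9×0 = 30
Yellow: 6×1 + 9×2 + 8×2 + 4×1 + 9×4 = 80
Purple: 6×4 + 9×1 + 8×1 + 4×0 + 9×3 = 68
Green: 6×0 + 9×4 + 8×3 + 4×5 + 9×5 = 125
Teal: 6×2 + 9×5 + 8×5 + 4×2 + 9×2 = 123
Pink: 6×5 + 9×3 + 8×4 + 4×4 + 9×1 = 114

Green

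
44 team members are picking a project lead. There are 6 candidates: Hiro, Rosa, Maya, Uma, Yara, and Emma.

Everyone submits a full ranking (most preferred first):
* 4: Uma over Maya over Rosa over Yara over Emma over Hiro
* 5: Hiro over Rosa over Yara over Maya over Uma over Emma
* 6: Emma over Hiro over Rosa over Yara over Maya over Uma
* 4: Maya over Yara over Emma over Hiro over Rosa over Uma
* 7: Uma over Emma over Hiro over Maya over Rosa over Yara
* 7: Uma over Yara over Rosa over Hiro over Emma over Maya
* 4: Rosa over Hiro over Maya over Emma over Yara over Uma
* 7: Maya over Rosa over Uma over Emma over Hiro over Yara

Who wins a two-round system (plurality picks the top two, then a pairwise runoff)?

Round 1 first-place votes: Hiro 5, Rosa 4, Maya 11, Uma 18, Yara 0, Emma 6. Uma and Maya advance.
Runoff: Uma is ranked above Maya on 18 ballots, Maya above Uma on 26.

Maya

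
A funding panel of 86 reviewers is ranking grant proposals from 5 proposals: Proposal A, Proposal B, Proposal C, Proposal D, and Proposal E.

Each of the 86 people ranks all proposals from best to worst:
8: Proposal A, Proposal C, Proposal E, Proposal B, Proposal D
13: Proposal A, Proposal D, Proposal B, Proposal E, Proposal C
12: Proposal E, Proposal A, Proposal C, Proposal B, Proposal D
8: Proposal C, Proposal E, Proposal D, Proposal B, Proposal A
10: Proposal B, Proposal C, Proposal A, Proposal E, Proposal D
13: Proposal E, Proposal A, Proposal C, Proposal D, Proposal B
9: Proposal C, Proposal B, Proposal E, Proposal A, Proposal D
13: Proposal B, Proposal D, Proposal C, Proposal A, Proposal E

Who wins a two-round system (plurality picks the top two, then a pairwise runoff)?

Round 1 first-place votes: Proposal A 21, Proposal B 23, Proposal C 17, Proposal D 0, Proposal E 25. Proposal E and Proposal B advance.
Runoff: Proposal E is ranked above Proposal B on 41 ballots, Proposal B above Proposal E on 45.

Proposal B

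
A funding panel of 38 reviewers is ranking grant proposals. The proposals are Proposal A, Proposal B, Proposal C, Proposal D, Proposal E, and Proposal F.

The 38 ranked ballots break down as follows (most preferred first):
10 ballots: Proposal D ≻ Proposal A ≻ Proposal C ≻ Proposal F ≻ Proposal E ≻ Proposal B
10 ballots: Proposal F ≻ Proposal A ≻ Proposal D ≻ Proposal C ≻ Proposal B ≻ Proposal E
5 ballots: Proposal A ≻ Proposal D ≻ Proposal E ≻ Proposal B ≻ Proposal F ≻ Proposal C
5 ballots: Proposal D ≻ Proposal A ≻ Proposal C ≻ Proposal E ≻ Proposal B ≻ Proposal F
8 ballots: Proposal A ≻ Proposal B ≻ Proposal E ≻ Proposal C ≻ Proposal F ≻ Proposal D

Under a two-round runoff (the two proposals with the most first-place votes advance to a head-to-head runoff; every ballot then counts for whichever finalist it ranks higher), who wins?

Round 1 first-place votes: Proposal A 13, Proposal B 0, Proposal C 0, Proposal D 15, Proposal E 0, Proposal F 10. Proposal D and Proposal A advance.
Runoff: Proposal D is ranked above Proposal A on 15 ballots, Proposal A above Proposal D on 23.

Proposal A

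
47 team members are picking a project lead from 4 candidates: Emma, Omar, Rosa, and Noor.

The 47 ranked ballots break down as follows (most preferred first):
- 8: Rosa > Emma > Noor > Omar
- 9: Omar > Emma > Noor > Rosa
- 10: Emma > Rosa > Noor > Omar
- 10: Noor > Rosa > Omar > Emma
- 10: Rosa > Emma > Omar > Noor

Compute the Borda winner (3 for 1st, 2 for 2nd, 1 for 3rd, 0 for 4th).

Rosa

Emma: 8×2 + 9×2 + 10×3 + 10×0 + 10×2 = 84
Omar: 8×0 + 9×3 + 10×0 + 10×1 + 10×1 = 47
Rosa: 8×3 + 9×0 + 10×2 + 10×2 + 10×3 = 94
Noor: 8×1 + 9×1 + 10×1 + 10×3 + 10×0 = 57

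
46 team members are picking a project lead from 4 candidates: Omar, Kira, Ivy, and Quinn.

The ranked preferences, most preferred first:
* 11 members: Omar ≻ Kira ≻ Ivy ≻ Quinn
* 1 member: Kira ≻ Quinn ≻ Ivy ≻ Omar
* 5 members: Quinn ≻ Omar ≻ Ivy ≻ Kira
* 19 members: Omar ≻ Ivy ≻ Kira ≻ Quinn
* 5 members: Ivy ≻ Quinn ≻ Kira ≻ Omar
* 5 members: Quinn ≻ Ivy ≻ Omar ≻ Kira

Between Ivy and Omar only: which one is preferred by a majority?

Omar

Ivy is ranked above Omar on 11 ballots; Omar above Ivy on 35.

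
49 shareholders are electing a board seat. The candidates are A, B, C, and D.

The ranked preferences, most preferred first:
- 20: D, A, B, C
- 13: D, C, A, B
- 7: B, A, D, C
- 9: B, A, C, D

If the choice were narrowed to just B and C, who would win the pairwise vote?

B is ranked above C on 36 ballots; C above B on 13.

B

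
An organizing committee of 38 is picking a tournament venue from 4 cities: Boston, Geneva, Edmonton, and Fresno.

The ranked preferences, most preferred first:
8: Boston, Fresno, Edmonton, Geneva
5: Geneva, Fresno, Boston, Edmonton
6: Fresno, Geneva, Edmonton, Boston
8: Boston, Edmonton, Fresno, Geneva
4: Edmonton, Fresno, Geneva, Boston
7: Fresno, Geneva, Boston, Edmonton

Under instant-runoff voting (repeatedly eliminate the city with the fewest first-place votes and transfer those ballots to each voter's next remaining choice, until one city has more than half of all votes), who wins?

Fresno

Round 1: Boston 16, Geneva 5, Edmonton 4, Fresno 13. Edmonton eliminated.
Round 2: Boston 16, Geneva 5, Fresno 17. Geneva eliminated.
Round 3: Boston 16, Fresno 22. Fresno has a majority (≥20).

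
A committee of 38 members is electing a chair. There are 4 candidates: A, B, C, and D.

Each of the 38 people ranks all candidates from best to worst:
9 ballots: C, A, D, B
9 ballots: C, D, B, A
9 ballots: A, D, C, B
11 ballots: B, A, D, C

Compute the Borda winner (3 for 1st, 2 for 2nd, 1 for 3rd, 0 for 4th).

A

A: 9×2 + 9×0 + 9×3 + 11×2 = 67
B: 9×0 + 9×1 + 9×0 + 11×3 = 42
C: 9×3 + 9×3 + 9×1 + 11×0 = 63
D: 9×1 + 9×2 + 9×2 + 11×1 = 56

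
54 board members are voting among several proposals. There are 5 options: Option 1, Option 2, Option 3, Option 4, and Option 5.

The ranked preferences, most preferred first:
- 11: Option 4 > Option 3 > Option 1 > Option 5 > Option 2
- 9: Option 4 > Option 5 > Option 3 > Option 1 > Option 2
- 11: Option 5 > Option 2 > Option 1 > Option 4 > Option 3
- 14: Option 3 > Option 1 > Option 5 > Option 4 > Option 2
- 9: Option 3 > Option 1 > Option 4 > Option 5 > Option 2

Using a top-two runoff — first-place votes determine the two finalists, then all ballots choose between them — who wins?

Round 1 first-place votes: Option 1 0, Option 2 0, Option 3 23, Option 4 20, Option 5 11. Option 3 and Option 4 advance.
Runoff: Option 3 is ranked above Option 4 on 23 ballots, Option 4 above Option 3 on 31.

Option 4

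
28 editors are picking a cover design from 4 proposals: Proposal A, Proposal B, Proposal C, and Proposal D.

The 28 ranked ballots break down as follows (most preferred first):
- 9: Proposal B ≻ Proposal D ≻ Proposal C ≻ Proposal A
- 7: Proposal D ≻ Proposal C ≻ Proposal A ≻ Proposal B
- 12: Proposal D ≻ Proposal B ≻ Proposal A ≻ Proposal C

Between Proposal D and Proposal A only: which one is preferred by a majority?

Proposal D is ranked above Proposal A on 28 ballots; Proposal A above Proposal D on 0.

Proposal D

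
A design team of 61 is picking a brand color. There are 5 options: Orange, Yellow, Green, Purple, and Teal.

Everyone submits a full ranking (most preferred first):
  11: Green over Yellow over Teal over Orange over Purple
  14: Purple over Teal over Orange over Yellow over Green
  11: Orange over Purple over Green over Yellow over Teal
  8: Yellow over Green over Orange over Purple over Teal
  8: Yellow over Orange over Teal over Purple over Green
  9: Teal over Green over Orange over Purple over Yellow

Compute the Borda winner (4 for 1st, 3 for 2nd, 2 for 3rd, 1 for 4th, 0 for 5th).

Orange

Orange: 11×1 + 14×2 + 11×4 + 8×2 + 8×3 + 9×2 = 141
Yellow: 11×3 + 14×1 + 11×1 + 8×4 + 8×4 + 9×0 = 122
Green: 11×4 + 14×0 + 11×2 + 8×3 + 8×0 + 9×3 = 117
Purple: 11×0 + 14×4 + 11×3 + 8×1 + 8×1 + 9×1 = 114
Teal: 11×2 + 14×3 + 11×0 + 8×0 + 8×2 + 9×4 = 116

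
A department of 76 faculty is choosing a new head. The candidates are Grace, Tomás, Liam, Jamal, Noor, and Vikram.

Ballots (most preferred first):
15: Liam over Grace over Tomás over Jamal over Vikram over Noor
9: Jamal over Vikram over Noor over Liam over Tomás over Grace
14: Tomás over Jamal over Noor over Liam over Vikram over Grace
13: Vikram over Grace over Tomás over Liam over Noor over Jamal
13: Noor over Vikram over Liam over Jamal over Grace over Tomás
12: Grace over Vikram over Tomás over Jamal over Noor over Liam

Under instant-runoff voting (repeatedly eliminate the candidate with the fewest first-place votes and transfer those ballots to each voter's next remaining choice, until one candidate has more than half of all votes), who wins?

Vikram

Round 1: Grace 12, Tomás 14, Liam 15, Jamal 9, Noor 13, Vikram 13. Jamal eliminated.
Round 2: Grace 12, Tomás 14, Liam 15, Noor 13, Vikram 22. Grace eliminated.
Round 3: Tomás 14, Liam 15, Noor 13, Vikram 34. Noor eliminated.
Round 4: Tomás 14, Liam 15, Vikram 47. Vikram has a majority (≥39).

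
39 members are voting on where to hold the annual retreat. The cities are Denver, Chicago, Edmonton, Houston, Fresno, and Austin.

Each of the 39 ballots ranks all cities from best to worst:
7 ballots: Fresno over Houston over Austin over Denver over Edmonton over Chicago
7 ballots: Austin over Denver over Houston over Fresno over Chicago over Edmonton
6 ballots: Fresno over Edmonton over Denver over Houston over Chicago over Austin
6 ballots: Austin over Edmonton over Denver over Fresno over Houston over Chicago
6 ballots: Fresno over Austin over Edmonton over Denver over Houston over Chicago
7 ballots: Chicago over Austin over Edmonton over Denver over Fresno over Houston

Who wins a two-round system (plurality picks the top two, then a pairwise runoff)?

Austin

Round 1 first-place votes: Denver 0, Chicago 7, Edmonton 0, Houston 0, Fresno 19, Austin 13. Fresno and Austin advance.
Runoff: Fresno is ranked above Austin on 19 ballots, Austin above Fresno on 20.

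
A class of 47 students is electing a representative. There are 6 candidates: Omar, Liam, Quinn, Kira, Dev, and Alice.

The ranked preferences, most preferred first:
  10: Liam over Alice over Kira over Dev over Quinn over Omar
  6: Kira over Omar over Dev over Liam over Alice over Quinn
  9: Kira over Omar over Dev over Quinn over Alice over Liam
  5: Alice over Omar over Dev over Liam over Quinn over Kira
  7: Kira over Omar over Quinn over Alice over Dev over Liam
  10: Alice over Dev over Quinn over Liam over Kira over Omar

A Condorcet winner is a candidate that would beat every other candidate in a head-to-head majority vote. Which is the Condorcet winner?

Alice vs Omar: 25–22
Alice vs Liam: 31–16
Alice vs Quinn: 31–16
Alice vs Kira: 25–22
Alice vs Dev: 32–15
Alice beats every other candidate.

Alice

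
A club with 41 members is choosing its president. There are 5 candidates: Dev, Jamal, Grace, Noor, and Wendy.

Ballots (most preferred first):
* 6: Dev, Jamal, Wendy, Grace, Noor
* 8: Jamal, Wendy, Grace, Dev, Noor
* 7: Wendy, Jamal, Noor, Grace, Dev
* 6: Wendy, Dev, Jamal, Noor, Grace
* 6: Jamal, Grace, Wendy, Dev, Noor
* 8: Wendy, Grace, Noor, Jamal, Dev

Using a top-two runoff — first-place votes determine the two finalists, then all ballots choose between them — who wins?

Wendy

Round 1 first-place votes: Dev 6, Jamal 14, Grace 0, Noor 0, Wendy 21. Wendy and Jamal advance.
Runoff: Wendy is ranked above Jamal on 21 ballots, Jamal above Wendy on 20.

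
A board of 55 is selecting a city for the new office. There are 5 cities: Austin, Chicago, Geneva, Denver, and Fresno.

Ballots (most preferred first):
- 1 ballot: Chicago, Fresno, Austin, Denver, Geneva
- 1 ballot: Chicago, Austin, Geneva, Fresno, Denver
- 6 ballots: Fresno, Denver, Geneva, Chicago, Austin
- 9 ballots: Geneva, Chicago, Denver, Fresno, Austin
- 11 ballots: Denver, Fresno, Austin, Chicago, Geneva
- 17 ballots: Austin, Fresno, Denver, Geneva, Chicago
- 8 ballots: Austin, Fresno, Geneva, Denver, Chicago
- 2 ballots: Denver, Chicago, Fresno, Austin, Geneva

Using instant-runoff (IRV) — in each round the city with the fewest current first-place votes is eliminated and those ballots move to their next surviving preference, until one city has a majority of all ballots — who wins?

Denver

Round 1: Austin 25, Chicago 2, Geneva 9, Denver 13, Fresno 6. Chicago eliminated.
Round 2: Austin 26, Geneva 9, Denver 13, Fresno 7. Fresno eliminated.
Round 3: Austin 27, Geneva 9, Denver 19. Geneva eliminated.
Round 4: Austin 27, Denver 28. Denver has a majority (≥28).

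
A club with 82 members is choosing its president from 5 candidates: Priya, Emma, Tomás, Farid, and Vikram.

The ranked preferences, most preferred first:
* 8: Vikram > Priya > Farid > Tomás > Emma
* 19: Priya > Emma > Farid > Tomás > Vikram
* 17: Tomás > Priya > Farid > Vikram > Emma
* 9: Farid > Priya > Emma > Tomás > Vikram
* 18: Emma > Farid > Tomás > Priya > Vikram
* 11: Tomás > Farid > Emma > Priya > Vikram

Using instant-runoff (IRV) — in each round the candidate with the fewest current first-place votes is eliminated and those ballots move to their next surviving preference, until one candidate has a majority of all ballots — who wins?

Round 1: Priya 19, Emma 18, Tomás 28, Farid 9, Vikram 8. Vikram eliminated.
Round 2: Priya 27, Emma 18, Tomás 28, Farid 9. Farid eliminated.
Round 3: Priya 36, Emma 18, Tomás 28. Emma eliminated.
Round 4: Priya 36, Tomás 46. Tomás has a majority (≥42).

Tomás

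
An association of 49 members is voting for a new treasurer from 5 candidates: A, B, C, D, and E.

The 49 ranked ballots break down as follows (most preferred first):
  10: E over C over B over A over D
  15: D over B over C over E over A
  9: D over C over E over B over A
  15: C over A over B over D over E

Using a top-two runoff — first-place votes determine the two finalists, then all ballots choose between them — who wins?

C

Round 1 first-place votes: A 0, B 0, C 15, D 24, E 10. D and C advance.
Runoff: D is ranked above C on 24 ballots, C above D on 25.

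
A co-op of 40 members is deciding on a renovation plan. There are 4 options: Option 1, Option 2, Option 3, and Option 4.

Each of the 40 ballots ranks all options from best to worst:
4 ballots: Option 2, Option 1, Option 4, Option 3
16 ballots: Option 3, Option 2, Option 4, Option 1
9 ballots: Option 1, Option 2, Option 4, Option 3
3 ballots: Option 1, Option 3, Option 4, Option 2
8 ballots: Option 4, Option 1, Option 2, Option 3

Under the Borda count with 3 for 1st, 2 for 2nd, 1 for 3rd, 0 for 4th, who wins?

Option 2

Option 1: 4×2 + 16×0 + 9×3 + 3×3 + 8×2 = 60
Option 2: 4×3 + 16×2 + 9×2 + 3×0 + 8×1 = 70
Option 3: 4×0 + 16×3 + 9×0 + 3×2 + 8×0 = 54
Option 4: 4×1 + 16×1 + 9×1 + 3×1 + 8×3 = 56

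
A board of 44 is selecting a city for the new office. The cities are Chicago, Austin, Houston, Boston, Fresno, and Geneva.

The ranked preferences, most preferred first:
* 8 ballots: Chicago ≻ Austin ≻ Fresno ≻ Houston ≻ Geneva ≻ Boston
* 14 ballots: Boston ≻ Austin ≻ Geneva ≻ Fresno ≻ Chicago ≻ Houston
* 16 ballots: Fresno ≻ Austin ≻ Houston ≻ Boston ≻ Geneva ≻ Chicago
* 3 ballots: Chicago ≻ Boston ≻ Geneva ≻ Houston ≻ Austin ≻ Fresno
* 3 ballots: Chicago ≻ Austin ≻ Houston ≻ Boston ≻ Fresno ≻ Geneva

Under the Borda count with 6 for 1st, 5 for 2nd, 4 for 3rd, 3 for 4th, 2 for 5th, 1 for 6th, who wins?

Chicago: 8×6 + 14×2 + 16×1 + 3×6 + 3×6 = 128
Austin: 8×5 + 14×5 + 16×5 + 3×2 + 3×5 = 211
Houston: 8×3 + 14×1 + 16×4 + 3×3 + 3×4 = 123
Boston: 8×1 + 14×6 + 16×3 + 3×5 + 3×3 = 164
Fresno: 8×4 + 14×3 + 16×6 + 3×1 + 3×2 = 179
Geneva: 8×2 + 14×4 + 16×2 + 3×4 + 3×1 = 119

Austin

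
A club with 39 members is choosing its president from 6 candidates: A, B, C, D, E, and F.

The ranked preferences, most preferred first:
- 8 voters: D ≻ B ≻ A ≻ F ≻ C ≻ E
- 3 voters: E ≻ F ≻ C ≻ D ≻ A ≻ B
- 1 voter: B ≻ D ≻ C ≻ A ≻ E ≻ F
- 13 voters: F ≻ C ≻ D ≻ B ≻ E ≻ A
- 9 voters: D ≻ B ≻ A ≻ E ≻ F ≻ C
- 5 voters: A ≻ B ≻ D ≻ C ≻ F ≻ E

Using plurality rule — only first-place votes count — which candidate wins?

D

First-place votes: A 5, B 1, C 0, D 17, E 3, F 13.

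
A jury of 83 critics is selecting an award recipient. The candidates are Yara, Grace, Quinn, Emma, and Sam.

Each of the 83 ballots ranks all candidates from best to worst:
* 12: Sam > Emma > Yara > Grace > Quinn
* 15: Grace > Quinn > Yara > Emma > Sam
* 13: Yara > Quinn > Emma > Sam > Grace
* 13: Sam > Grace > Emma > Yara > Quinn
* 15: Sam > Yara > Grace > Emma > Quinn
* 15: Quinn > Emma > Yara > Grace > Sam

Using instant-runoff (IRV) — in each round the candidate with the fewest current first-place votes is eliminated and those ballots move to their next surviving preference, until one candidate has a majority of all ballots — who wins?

Quinn

Round 1: Yara 13, Grace 15, Quinn 15, Emma 0, Sam 40. Emma eliminated.
Round 2: Yara 13, Grace 15, Quinn 15, Sam 40. Yara eliminated.
Round 3: Grace 15, Quinn 28, Sam 40. Grace eliminated.
Round 4: Quinn 43, Sam 40. Quinn has a majority (≥42).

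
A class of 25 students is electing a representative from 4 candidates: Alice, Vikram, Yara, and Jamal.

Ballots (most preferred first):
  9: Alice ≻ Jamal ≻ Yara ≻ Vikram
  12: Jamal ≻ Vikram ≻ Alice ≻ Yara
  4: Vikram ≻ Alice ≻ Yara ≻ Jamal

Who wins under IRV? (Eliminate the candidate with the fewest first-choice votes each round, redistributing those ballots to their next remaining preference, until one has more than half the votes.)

Alice

Round 1: Alice 9, Vikram 4, Yara 0, Jamal 12. Yara eliminated.
Round 2: Alice 9, Vikram 4, Jamal 12. Vikram eliminated.
Round 3: Alice 13, Jamal 12. Alice has a majority (≥13).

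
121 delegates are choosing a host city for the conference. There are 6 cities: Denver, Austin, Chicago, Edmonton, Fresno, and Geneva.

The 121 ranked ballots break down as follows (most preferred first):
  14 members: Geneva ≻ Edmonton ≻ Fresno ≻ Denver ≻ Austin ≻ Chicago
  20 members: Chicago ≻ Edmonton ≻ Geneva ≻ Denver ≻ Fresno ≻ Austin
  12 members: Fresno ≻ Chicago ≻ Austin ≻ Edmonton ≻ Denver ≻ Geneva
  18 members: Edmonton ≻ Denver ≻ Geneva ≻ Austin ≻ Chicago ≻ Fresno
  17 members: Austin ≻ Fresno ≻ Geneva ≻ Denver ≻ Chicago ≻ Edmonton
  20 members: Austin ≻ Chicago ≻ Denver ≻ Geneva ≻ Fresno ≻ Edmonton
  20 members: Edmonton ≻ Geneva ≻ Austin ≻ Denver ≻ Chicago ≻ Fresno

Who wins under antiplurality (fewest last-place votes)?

Last-place votes: Denver 0, Austin 20, Chicago 14, Edmonton 37, Fresno 38, Geneva 12.

Denver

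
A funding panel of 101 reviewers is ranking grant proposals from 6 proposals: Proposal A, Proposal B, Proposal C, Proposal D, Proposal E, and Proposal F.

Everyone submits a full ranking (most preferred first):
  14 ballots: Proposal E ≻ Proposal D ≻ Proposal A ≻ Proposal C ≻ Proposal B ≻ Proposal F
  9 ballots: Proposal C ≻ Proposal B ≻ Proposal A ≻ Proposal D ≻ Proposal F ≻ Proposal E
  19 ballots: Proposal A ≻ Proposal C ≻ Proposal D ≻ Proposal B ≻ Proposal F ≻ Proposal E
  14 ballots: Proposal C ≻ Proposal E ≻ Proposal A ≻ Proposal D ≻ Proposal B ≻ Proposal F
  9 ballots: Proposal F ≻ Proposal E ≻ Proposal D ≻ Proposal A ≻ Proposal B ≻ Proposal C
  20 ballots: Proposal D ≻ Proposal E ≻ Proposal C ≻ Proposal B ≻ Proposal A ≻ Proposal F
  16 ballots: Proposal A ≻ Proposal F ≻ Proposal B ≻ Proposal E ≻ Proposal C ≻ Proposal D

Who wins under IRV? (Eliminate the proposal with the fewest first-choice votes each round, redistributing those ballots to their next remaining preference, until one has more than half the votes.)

Round 1: Proposal A 35, Proposal B 0, Proposal C 23, Proposal D 20, Proposal E 14, Proposal F 9. Proposal B eliminated.
Round 2: Proposal A 35, Proposal C 23, Proposal D 20, Proposal E 14, Proposal F 9. Proposal F eliminated.
Round 3: Proposal A 35, Proposal C 23, Proposal D 20, Proposal E 23. Proposal D eliminated.
Round 4: Proposal A 35, Proposal C 23, Proposal E 43. Proposal C eliminated.
Round 5: Proposal A 44, Proposal E 57. Proposal E has a majority (≥51).

Proposal E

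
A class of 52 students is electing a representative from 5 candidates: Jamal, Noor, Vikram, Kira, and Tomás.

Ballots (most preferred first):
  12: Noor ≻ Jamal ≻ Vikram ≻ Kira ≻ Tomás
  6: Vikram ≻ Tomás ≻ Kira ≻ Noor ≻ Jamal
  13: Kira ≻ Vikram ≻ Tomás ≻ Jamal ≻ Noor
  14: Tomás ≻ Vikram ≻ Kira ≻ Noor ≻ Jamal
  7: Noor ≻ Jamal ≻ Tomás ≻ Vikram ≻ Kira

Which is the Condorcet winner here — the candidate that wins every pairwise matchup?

Vikram vs Jamal: 33–19
Vikram vs Noor: 33–19
Vikram vs Kira: 39–13
Vikram vs Tomás: 31–21
Vikram beats every other candidate.

Vikram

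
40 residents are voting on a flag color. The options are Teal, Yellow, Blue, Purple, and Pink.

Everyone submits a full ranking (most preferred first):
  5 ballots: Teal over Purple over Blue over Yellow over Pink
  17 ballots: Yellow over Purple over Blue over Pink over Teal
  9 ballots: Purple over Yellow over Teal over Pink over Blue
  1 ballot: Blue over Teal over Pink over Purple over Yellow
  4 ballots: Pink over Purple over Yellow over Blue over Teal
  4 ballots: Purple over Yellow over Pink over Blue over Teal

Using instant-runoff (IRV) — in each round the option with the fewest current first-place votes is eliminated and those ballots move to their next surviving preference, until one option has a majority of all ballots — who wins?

Purple

Round 1: Teal 5, Yellow 17, Blue 1, Purple 13, Pink 4. Blue eliminated.
Round 2: Teal 6, Yellow 17, Purple 13, Pink 4. Pink eliminated.
Round 3: Teal 6, Yellow 17, Purple 17. Teal eliminated.
Round 4: Yellow 17, Purple 23. Purple has a majority (≥21).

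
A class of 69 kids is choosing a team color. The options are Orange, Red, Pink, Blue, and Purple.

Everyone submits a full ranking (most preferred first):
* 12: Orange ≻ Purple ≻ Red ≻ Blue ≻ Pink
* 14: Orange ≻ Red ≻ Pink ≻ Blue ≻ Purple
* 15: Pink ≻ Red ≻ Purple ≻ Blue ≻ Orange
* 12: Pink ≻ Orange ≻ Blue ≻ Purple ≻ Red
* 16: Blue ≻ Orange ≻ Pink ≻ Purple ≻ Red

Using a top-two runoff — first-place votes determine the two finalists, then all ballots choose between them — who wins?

Round 1 first-place votes: Orange 26, Red 0, Pink 27, Blue 16, Purple 0. Pink and Orange advance.
Runoff: Pink is ranked above Orange on 27 ballots, Orange above Pink on 42.

Orange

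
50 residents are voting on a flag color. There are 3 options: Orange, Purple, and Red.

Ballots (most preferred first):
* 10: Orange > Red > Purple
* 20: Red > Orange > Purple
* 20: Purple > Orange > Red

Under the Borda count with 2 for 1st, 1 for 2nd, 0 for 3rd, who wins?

Orange

Orange: 10×2 + 20×1 + 20×1 = 60
Purple: 10×0 + 20×0 + 20×2 = 40
Red: 10×1 + 20×2 + 20×0 = 50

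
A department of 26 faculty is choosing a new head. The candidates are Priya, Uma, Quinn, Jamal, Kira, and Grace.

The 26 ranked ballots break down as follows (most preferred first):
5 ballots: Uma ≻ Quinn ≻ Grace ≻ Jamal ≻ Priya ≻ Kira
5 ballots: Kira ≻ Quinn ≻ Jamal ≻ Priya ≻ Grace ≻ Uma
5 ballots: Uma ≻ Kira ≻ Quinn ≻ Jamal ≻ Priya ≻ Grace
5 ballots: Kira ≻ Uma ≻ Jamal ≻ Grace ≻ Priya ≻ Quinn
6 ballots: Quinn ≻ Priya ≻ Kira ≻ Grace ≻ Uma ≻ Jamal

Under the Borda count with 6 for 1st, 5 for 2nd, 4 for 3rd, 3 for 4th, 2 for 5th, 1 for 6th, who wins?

Priya: 5×2 + 5×3 + 5×2 + 5×2 + 6×5 = 75
Uma: 5×6 + 5×1 + 5×6 + 5×5 + 6×2 = 102
Quinn: 5×5 + 5×5 + 5×4 + 5×1 + 6×6 = 111
Jamal: 5×3 + 5×4 + 5×3 + 5×4 + 6×1 = 76
Kira: 5×1 + 5×6 + 5×5 + 5×6 + 6×4 = 114
Grace: 5×4 + 5×2 + 5×1 + 5×3 + 6×3 = 68

Kira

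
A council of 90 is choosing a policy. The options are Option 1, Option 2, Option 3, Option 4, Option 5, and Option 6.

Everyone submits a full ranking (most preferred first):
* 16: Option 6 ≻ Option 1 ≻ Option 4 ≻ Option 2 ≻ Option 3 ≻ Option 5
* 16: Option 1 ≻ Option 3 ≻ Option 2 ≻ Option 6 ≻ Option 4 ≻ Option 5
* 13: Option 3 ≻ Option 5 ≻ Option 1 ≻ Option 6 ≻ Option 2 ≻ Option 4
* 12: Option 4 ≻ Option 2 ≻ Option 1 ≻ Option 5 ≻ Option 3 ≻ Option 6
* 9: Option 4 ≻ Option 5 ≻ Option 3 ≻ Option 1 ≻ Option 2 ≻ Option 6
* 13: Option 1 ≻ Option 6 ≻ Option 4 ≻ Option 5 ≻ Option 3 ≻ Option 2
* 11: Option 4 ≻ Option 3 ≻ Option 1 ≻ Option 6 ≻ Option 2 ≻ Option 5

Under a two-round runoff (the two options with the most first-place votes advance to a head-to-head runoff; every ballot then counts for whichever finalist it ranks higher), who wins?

Round 1 first-place votes: Option 1 29, Option 2 0, Option 3 13, Option 4 32, Option 5 0, Option 6 16. Option 4 and Option 1 advance.
Runoff: Option 4 is ranked above Option 1 on 32 ballots, Option 1 above Option 4 on 58.

Option 1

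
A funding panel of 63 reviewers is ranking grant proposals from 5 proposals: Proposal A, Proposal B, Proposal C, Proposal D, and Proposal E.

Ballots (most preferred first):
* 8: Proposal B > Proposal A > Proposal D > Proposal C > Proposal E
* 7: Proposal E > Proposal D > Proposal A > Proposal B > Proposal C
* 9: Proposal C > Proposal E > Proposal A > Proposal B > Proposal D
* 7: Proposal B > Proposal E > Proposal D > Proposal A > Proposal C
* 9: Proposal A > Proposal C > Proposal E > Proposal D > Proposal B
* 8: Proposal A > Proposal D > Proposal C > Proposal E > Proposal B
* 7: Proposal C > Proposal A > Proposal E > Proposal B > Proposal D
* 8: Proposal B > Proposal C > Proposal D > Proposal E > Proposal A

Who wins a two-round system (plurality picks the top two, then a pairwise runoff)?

Proposal A

Round 1 first-place votes: Proposal A 17, Proposal B 23, Proposal C 16, Proposal D 0, Proposal E 7. Proposal B and Proposal A advance.
Runoff: Proposal B is ranked above Proposal A on 23 ballots, Proposal A above Proposal B on 40.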